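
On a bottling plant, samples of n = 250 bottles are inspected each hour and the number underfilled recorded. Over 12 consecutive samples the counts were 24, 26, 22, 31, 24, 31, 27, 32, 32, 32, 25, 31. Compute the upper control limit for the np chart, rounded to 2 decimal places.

43.06

p̄ = Σdᵢ / (k·n) = 337 / (12 × 250) = 0.11233
UCL = np̄ + 3·√(np̄(1−p̄)) = 28.0833 + 3 × √(28.0833×0.88767) = 28.0833 + 3 × 4.9929 = 43.0619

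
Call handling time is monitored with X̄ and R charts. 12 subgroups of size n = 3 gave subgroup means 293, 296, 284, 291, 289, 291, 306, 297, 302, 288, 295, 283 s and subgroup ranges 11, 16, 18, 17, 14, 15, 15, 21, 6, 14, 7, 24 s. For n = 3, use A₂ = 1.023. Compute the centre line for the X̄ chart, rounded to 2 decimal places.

X̄̄ = (293 + 296 + 284 + 291 + 289 + 291 + 306 + 297 + 302 + 288 + 295 + 283) / 12 = 3515.0000 / 12 = 292.9167
CL = X̄̄ = 292.9167

292.92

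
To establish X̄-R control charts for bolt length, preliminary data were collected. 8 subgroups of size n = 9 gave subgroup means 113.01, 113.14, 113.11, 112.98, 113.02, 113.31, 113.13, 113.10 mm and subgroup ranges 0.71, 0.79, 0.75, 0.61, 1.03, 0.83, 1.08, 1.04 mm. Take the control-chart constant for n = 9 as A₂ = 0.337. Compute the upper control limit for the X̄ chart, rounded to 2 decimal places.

X̄̄ = (113.01 + 113.14 + 113.11 + 112.98 + 113.02 + 113.31 + 113.13 + 113.10) / 8 = 904.8000 / 8 = 113.1000
R̄ = (0.71 + 0.79 + 0.75 + 0.61 + 1.03 + 0.83 + 1.08 + 1.04) / 8 = 6.8400 / 8 = 0.8550
UCL = X̄̄ + A₂·R̄ = 113.1000 + 0.337 × 0.8550 = 113.3881

113.39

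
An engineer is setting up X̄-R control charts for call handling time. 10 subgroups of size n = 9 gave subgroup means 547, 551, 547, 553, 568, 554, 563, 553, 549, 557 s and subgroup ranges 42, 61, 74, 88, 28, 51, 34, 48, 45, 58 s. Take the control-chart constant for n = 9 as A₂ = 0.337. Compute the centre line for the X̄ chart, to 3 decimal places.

X̄̄ = (547 + 551 + 547 + 553 + 568 + 554 + 563 + 553 + 549 + 557) / 10 = 5542.0000 / 10 = 554.2000
CL = X̄̄ = 554.2000

554.200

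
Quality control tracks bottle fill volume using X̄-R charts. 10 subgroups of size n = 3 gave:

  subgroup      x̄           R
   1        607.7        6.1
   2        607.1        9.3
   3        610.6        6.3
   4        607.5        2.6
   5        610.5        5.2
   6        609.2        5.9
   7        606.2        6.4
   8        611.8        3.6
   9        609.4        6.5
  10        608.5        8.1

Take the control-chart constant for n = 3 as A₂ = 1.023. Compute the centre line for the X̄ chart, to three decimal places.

608.850

X̄̄ = (607.7 + 607.1 + 610.6 + 607.5 + 610.5 + 609.2 + 606.2 + 611.8 + 609.4 + 608.5) / 10 = 6088.5000 / 10 = 608.8500
CL = X̄̄ = 608.8500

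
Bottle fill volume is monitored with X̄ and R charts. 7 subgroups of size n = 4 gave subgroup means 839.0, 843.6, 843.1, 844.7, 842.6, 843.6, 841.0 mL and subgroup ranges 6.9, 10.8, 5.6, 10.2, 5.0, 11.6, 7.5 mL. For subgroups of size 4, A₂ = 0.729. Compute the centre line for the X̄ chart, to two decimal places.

X̄̄ = (839.0 + 843.6 + 843.1 + 844.7 + 842.6 + 843.6 + 841.0) / 7 = 5897.6000 / 7 = 842.5143
CL = X̄̄ = 842.5143

842.51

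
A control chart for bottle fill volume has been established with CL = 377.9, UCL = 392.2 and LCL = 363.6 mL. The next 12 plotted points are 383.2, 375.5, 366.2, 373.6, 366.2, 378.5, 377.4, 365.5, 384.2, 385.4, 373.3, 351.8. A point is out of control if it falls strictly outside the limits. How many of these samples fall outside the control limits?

Compare each point to [363.6, 392.2]: sample 12 = 351.8 < LCL.

1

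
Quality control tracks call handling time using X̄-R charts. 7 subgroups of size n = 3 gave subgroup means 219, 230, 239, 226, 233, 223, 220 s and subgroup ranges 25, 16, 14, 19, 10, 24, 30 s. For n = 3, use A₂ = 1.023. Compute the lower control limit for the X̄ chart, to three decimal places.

206.975

X̄̄ = (219 + 230 + 239 + 226 + 233 + 223 + 220) / 7 = 1590.0000 / 7 = 227.1429
R̄ = (25 + 16 + 14 + 19 + 10 + 24 + 30) / 7 = 138.0000 / 7 = 19.7143
LCL = X̄̄ − A₂·R̄ = 227.1429 − 1.023 × 19.7143 = 206.9751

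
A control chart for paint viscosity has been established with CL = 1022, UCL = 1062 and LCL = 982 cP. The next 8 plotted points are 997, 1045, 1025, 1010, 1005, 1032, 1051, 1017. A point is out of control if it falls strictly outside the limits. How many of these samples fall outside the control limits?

All 8 points lie within [982, 1062].

0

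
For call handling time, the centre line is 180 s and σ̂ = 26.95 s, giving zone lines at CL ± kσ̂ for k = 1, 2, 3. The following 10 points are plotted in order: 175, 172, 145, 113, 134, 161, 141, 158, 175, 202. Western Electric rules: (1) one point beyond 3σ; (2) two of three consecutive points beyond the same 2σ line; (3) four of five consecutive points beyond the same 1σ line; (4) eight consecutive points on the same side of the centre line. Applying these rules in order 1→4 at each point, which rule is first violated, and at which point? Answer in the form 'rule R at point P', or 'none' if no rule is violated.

rule 3 at point 7

Zone of each point (C = within 1σ̂, B = 1σ̂–2σ̂, A = 2σ̂–3σ̂, * = beyond 3σ̂; sign = side of CL): 1:-C, 2:-C, 3:-B, 4:-A, 5:-B, 6:-C, 7:-B, 8:-C, 9:-C, 10:+C
Rule 3 (four of five consecutive points beyond the same 1σ limit) is satisfied at point 7.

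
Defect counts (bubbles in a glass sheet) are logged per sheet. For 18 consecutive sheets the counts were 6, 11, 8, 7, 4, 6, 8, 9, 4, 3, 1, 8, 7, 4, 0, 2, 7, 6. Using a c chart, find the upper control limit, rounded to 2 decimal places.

12.72

c̄ = (6 + 11 + 8 + 7 + 4 + 6 + 8 + 9 + 4 + 3 + 1 + 8 + 7 + 4 + 0 + 2 + 7 + 6) / 18 = 101 / 18 = 5.6111
UCL = c̄ + 3√c̄ = 5.6111 + 3 × √5.6111 = 5.6111 + 3 × 2.3688 = 12.7174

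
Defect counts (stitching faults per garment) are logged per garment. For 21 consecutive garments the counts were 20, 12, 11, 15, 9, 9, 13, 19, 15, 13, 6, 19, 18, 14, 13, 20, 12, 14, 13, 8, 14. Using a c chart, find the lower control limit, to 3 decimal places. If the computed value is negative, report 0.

c̄ = (20 + 12 + 11 + 15 + 9 + 9 + 13 + 19 + 15 + 13 + 6 + 19 + 18 + 14 + 13 + 20 + 12 + 14 + 13 + 8 + 14) / 21 = 287 / 21 = 13.6667
LCL = c̄ − 3√c̄ = 13.6667 − 3 × 3.6968 = 2.5761

2.576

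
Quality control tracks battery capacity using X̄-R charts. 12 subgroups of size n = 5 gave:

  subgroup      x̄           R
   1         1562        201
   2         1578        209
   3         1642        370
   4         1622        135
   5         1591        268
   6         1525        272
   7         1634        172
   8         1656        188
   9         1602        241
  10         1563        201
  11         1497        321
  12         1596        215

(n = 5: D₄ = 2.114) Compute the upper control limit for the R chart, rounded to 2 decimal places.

492.03

R̄ = (201 + 209 + 370 + 135 + 268 + 272 + 172 + 188 + 241 + 201 + 321 + 215) / 12 = 2793.0000 / 12 = 232.7500
UCL_R = D₄·R̄ = 2.114 × 232.7500 = 492.0335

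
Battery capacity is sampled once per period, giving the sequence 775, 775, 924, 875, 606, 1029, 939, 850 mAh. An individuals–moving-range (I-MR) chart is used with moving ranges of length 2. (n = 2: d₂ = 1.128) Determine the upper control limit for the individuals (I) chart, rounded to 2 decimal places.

X̄ = (775 + 775 + 924 + 875 + 606 + 1029 + 939 + 850) / 8 = 846.6250
Moving ranges: 0, 149, 49, 269, 423, 90, 89; M̄R̄ = 1069.0000 / 7 = 152.7143
UCL = X̄ + 3·M̄R̄/d₂ = 846.6250 + 3 × 152.7143 / 1.128 = 1252.7800

1252.78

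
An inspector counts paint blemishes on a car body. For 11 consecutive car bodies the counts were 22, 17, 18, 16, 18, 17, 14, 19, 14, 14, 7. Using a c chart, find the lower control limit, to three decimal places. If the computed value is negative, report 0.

c̄ = (22 + 17 + 18 + 16 + 18 + 17 + 14 + 19 + 14 + 14 + 7) / 11 = 176 / 11 = 16.0000
LCL = c̄ − 3√c̄ = 16.0000 − 3 × 4.0000 = 4.0000

4.000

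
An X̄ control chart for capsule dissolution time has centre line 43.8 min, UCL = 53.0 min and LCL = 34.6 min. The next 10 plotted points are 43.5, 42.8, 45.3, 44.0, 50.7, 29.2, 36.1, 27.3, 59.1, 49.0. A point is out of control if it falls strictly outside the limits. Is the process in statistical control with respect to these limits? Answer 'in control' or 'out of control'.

out of control

Compare each point to [34.6, 53.0]: sample 6 = 29.2 < LCL; sample 8 = 27.3 < LCL; sample 9 = 59.1 > UCL.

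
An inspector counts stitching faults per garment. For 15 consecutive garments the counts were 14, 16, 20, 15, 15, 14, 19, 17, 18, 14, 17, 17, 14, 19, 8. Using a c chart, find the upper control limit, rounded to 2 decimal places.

c̄ = (14 + 16 + 20 + 15 + 15 + 14 + 19 + 17 + 18 + 14 + 17 + 17 + 14 + 19 + 8) / 15 = 237 / 15 = 15.8000
UCL = c̄ + 3√c̄ = 15.8000 + 3 × √15.8000 = 15.8000 + 3 × 3.9749 = 27.7248

27.72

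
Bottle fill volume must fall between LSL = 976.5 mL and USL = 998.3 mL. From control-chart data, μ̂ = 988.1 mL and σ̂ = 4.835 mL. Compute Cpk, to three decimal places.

Cpu = (USL − μ̂) / (3σ̂) = (998.3 − 988.1) / (3 × 4.835) = 0.7032; Cpl = (μ̂ − LSL) / (3σ̂) = (988.1 − 976.5) / (3 × 4.835) = 0.7997; Cpk = min(Cpu, Cpl) = 0.7032

0.703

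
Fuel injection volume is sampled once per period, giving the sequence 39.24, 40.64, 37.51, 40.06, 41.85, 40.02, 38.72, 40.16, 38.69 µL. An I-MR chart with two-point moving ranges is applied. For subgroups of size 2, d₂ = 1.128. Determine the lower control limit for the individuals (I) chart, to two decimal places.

34.70

X̄ = (39.24 + 40.64 + 37.51 + 40.06 + 41.85 + 40.02 + 38.72 + 40.16 + 38.69) / 9 = 39.6544
Moving ranges: 1.40, 3.13, 2.55, 1.79, 1.83, 1.30, 1.44, 1.47; M̄R̄ = 14.9100 / 8 = 1.8638
LCL = X̄ − 3·M̄R̄/d₂ = 39.6544 − 3 × 1.8638 / 1.128 = 34.6977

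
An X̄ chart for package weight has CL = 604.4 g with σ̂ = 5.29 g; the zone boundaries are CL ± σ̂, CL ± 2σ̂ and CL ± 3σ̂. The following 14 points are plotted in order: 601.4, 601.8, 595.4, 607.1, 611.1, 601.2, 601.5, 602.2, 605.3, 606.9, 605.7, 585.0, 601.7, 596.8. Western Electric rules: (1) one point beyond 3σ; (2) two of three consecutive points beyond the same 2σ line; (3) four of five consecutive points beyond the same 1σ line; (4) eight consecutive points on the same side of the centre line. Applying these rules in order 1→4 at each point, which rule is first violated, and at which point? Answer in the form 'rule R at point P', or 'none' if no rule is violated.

Zone of each point (C = within 1σ̂, B = 1σ̂–2σ̂, A = 2σ̂–3σ̂, * = beyond 3σ̂; sign = side of CL): 1:-C, 2:-C, 3:-B, 4:+C, 5:+B, 6:-C, 7:-C, 8:-C, 9:+C, 10:+C, 11:+C, 12:-*, 13:-C, 14:-B
Rule 1 (one point beyond the 3σ limits) is satisfied at point 12.

rule 1 at point 12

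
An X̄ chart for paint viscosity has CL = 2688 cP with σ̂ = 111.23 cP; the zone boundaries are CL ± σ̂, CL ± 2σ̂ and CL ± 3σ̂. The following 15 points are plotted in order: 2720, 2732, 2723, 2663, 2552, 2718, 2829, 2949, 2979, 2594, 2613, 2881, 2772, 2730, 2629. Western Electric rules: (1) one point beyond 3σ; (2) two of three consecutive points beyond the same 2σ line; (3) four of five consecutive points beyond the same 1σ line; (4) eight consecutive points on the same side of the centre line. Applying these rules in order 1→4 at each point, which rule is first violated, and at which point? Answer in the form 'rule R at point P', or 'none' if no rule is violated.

Zone of each point (C = within 1σ̂, B = 1σ̂–2σ̂, A = 2σ̂–3σ̂, * = beyond 3σ̂; sign = side of CL): 1:+C, 2:+C, 3:+C, 4:-C, 5:-B, 6:+C, 7:+B, 8:+A, 9:+A, 10:-C, 11:-C, 12:+B, 13:+C, 14:+C, 15:-C
Rule 2 (two of three consecutive points beyond the same 2σ limit) is satisfied at point 9.

rule 2 at point 9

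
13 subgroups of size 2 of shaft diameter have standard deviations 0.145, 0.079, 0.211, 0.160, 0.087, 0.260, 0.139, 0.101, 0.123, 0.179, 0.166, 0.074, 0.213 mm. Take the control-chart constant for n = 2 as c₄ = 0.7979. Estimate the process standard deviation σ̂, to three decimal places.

s̄ = (0.145 + 0.079 + 0.211 + 0.160 + 0.087 + 0.260 + 0.139 + 0.101 + 0.123 + 0.179 + 0.166 + 0.074 + 0.213) / 13 = 0.1490
σ̂ = s̄ / c₄ = 0.1490 / 0.7979 = 0.1867

0.187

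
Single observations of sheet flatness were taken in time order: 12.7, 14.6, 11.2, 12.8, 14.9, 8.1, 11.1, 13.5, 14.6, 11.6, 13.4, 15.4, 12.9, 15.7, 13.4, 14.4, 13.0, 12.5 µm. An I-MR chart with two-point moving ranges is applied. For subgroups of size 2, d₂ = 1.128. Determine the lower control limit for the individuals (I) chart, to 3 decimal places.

X̄ = (12.7 + 14.6 + 11.2 + 12.8 + 14.9 + 8.1 + 11.1 + 13.5 + 14.6 + 11.6 + 13.4 + 15.4 + 12.9 + 15.7 + 13.4 + 14.4 + 13.0 + 12.5) / 18 = 13.1000
Moving ranges: 1.9, 3.4, 1.6, 2.1, 6.8, 3.0, 2.4, 1.1, 3.0, 1.8, 2.0, 2.5, 2.8, 2.3, 1.0, 1.4, 0.5; M̄R̄ = 39.6000 / 17 = 2.3294
LCL = X̄ − 3·M̄R̄/d₂ = 13.1000 − 3 × 2.3294 / 1.128 = 6.9048

6.905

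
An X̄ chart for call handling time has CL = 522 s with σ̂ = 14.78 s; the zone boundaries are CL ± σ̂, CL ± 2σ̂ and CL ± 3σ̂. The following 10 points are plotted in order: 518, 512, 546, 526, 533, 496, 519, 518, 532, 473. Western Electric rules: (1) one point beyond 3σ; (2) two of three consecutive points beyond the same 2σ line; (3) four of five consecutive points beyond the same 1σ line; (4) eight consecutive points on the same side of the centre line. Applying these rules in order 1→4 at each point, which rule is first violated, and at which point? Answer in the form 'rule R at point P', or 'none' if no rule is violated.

Zone of each point (C = within 1σ̂, B = 1σ̂–2σ̂, A = 2σ̂–3σ̂, * = beyond 3σ̂; sign = side of CL): 1:-C, 2:-C, 3:+B, 4:+C, 5:+C, 6:-B, 7:-C, 8:-C, 9:+C, 10:-*
Rule 1 (one point beyond the 3σ limits) is satisfied at point 10.

rule 1 at point 10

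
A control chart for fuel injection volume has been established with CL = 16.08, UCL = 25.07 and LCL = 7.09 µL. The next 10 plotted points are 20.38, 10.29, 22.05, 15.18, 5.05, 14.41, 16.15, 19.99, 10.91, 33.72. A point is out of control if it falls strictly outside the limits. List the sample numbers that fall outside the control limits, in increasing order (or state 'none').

5, 10

Compare each point to [7.09, 25.07]: sample 5 = 5.05 < LCL; sample 10 = 33.72 > UCL.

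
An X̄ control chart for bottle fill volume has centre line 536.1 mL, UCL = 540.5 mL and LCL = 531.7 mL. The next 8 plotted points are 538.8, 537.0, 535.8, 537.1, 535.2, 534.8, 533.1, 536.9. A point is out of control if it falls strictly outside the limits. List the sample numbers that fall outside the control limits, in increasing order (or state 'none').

All 8 points lie within [531.7, 540.5].

none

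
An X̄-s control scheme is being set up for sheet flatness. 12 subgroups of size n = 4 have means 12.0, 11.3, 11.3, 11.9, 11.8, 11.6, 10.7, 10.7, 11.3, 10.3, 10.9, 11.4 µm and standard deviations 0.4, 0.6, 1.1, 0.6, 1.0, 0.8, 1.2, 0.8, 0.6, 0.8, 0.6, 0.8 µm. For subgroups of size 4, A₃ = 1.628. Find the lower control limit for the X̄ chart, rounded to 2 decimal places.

10.00

X̄̄ = (12.0 + 11.3 + 11.3 + 11.9 + 11.8 + 11.6 + 10.7 + 10.7 + 11.3 + 10.3 + 10.9 + 11.4) / 12 = 11.2667
s̄ = (0.4 + 0.6 + 1.1 + 0.6 + 1.0 + 0.8 + 1.2 + 0.8 + 0.6 + 0.8 + 0.6 + 0.8) / 12 = 0.7750
LCL = X̄̄ − A₃·s̄ = 11.2667 − 1.628 × 0.7750 = 10.0050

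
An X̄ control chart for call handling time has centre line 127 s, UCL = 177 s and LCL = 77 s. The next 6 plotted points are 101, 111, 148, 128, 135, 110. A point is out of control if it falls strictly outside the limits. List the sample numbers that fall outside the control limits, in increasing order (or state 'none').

none

All 6 points lie within [77, 177].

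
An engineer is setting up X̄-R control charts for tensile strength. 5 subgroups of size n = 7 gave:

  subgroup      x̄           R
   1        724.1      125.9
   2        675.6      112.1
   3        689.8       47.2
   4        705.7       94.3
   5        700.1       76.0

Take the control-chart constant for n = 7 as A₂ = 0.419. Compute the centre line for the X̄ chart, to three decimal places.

699.060

X̄̄ = (724.1 + 675.6 + 689.8 + 705.7 + 700.1) / 5 = 3495.3000 / 5 = 699.0600
CL = X̄̄ = 699.0600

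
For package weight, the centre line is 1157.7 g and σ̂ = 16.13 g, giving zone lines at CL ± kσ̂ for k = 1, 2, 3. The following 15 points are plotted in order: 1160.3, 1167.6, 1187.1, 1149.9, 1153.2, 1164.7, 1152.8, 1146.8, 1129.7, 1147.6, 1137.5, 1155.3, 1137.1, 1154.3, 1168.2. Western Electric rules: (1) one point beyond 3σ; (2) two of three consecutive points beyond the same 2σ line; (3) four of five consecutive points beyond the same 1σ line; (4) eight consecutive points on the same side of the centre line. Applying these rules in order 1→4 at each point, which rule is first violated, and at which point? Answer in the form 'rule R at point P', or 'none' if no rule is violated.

rule 4 at point 14

Zone of each point (C = within 1σ̂, B = 1σ̂–2σ̂, A = 2σ̂–3σ̂, * = beyond 3σ̂; sign = side of CL): 1:+C, 2:+C, 3:+B, 4:-C, 5:-C, 6:+C, 7:-C, 8:-C, 9:-B, 10:-C, 11:-B, 12:-C, 13:-B, 14:-C, 15:+C
Rule 4 (eight consecutive points on the same side of the centre line) is satisfied at point 14.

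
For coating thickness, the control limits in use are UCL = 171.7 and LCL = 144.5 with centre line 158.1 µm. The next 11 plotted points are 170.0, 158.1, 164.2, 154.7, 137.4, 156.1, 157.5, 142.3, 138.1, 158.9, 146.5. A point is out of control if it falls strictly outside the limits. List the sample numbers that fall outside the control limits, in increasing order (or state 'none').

5, 8, 9

Compare each point to [144.5, 171.7]: sample 5 = 137.4 < LCL; sample 8 = 142.3 < LCL; sample 9 = 138.1 < LCL.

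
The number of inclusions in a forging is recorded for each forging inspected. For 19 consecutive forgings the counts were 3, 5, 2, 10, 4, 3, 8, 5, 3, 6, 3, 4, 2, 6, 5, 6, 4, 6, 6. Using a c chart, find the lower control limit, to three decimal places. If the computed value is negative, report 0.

0.000

c̄ = (3 + 5 + 2 + 10 + 4 + 3 + 8 + 5 + 3 + 6 + 3 + 4 + 2 + 6 + 5 + 6 + 4 + 6 + 6) / 19 = 91 / 19 = 4.7895
LCL = c̄ − 3√c̄ = 4.7895 − 3 × 2.1885 = -1.7760 → 0 (cannot be negative)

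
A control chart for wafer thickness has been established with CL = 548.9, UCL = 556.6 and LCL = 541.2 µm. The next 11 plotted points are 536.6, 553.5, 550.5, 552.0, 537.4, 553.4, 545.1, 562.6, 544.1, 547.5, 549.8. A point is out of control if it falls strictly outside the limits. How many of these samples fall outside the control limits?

Compare each point to [541.2, 556.6]: sample 1 = 536.6 < LCL; sample 5 = 537.4 < LCL; sample 8 = 562.6 > UCL.

3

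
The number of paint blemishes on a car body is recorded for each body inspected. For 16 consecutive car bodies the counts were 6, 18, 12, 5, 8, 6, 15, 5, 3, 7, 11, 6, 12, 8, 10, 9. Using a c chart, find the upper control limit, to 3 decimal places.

17.718

c̄ = (6 + 18 + 12 + 5 + 8 + 6 + 15 + 5 + 3 + 7 + 11 + 6 + 12 + 8 + 10 + 9) / 16 = 141 / 16 = 8.8125
UCL = c̄ + 3√c̄ = 8.8125 + 3 × √8.8125 = 8.8125 + 3 × 2.9686 = 17.7183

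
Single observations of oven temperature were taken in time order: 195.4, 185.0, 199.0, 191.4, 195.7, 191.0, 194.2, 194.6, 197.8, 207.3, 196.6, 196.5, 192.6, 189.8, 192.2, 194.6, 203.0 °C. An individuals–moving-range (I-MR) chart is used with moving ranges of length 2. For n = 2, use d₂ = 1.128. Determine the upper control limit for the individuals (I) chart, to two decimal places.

209.73

X̄ = (195.4 + 185.0 + 199.0 + 191.4 + 195.7 + 191.0 + 194.2 + 194.6 + 197.8 + 207.3 + 196.6 + 196.5 + 192.6 + 189.8 + 192.2 + 194.6 + 203.0) / 17 = 195.1000
Moving ranges: 10.4, 14.0, 7.6, 4.3, 4.7, 3.2, 0.4, 3.2, 9.5, 10.7, 0.1, 3.9, 2.8, 2.4, 2.4, 8.4; M̄R̄ = 88.0000 / 16 = 5.5000
UCL = X̄ + 3·M̄R̄/d₂ = 195.1000 + 3 × 5.5000 / 1.128 = 209.7277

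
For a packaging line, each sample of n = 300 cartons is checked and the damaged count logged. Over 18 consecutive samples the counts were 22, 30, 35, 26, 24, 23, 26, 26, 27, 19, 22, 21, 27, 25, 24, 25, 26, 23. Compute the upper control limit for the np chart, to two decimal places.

39.43

p̄ = Σdᵢ / (k·n) = 451 / (18 × 300) = 0.08352
UCL = np̄ + 3·√(np̄(1−p̄)) = 25.0556 + 3 × √(25.0556×0.91648) = 25.0556 + 3 × 4.7920 = 39.4315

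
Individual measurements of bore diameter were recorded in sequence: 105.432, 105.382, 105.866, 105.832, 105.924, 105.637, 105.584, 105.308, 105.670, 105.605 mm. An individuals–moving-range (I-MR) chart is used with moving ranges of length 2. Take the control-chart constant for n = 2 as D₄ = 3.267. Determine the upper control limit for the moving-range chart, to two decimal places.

Moving ranges: 0.050, 0.484, 0.034, 0.092, 0.287, 0.053, 0.276, 0.362, 0.065; M̄R̄ = 1.7030 / 9 = 0.1892
UCL_MR = D₄·M̄R̄ = 3.267 × 0.1892 = 0.6182

0.62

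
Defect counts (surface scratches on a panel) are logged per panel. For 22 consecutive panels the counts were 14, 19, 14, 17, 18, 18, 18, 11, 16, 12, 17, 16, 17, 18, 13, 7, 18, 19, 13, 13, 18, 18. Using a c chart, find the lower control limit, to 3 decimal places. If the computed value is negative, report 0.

c̄ = (14 + 19 + 14 + 17 + 18 + 18 + 18 + 11 + 16 + 12 + 17 + 16 + 17 + 18 + 13 + 7 + 18 + 19 + 13 + 13 + 18 + 18) / 22 = 344 / 22 = 15.6364
LCL = c̄ − 3√c̄ = 15.6364 − 3 × 3.9543 = 3.7735

3.774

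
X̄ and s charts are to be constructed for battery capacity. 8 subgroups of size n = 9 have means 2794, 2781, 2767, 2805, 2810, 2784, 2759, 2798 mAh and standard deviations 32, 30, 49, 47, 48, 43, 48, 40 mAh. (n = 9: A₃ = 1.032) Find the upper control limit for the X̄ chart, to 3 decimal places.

2830.723

X̄̄ = (2794 + 2781 + 2767 + 2805 + 2810 + 2784 + 2759 + 2798) / 8 = 2787.2500
s̄ = (32 + 30 + 49 + 47 + 48 + 43 + 48 + 40) / 8 = 42.1250
UCL = X̄̄ + A₃·s̄ = 2787.2500 + 1.032 × 42.1250 = 2830.7230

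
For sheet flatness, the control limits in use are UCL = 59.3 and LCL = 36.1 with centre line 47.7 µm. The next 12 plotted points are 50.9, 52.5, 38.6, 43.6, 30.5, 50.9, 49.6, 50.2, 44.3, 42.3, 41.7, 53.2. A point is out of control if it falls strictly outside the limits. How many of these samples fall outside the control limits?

1

Compare each point to [36.1, 59.3]: sample 5 = 30.5 < LCL.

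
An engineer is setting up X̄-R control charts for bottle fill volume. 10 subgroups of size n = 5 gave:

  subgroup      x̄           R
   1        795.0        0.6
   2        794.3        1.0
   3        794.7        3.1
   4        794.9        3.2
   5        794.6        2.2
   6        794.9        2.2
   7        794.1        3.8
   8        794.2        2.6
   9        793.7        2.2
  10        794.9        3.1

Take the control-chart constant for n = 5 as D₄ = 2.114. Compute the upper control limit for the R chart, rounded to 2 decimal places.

5.07

R̄ = (0.6 + 1.0 + 3.1 + 3.2 + 2.2 + 2.2 + 3.8 + 2.6 + 2.2 + 3.1) / 10 = 24.0000 / 10 = 2.4000
UCL_R = D₄·R̄ = 2.114 × 2.4000 = 5.0736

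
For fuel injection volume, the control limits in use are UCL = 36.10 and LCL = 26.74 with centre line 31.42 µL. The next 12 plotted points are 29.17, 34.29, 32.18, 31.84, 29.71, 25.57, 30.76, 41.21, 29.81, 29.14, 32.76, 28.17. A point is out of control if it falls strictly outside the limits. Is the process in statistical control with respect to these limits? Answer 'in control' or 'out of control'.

out of control

Compare each point to [26.74, 36.10]: sample 6 = 25.57 < LCL; sample 8 = 41.21 > UCL.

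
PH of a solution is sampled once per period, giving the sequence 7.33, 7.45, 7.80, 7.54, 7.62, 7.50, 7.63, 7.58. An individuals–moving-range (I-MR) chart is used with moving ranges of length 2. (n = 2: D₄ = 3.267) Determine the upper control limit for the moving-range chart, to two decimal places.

Moving ranges: 0.12, 0.35, 0.26, 0.08, 0.12, 0.13, 0.05; M̄R̄ = 1.1100 / 7 = 0.1586
UCL_MR = D₄·M̄R̄ = 3.267 × 0.1586 = 0.5181

0.52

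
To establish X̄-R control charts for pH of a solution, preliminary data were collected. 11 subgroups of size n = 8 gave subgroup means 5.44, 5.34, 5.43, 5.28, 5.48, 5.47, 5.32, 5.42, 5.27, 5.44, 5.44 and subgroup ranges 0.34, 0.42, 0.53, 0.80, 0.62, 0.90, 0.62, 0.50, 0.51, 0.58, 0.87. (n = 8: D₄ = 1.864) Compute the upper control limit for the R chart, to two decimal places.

1.13

R̄ = (0.34 + 0.42 + 0.53 + 0.80 + 0.62 + 0.90 + 0.62 + 0.50 + 0.51 + 0.58 + 0.87) / 11 = 6.6900 / 11 = 0.6082
UCL_R = D₄·R̄ = 1.864 × 0.6082 = 1.1337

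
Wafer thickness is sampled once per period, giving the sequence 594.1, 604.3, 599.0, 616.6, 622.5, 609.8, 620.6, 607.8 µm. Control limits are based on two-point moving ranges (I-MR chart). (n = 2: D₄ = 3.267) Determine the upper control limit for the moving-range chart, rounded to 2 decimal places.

Moving ranges: 10.2, 5.3, 17.6, 5.9, 12.7, 10.8, 12.8; M̄R̄ = 75.3000 / 7 = 10.7571
UCL_MR = D₄·M̄R̄ = 3.267 × 10.7571 = 35.1436

35.14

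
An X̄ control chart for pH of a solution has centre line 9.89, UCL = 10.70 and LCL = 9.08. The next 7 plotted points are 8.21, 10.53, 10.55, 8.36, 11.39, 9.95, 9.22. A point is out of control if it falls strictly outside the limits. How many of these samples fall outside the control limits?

Compare each point to [9.08, 10.70]: sample 1 = 8.21 < LCL; sample 4 = 8.36 < LCL; sample 5 = 11.39 > UCL.

3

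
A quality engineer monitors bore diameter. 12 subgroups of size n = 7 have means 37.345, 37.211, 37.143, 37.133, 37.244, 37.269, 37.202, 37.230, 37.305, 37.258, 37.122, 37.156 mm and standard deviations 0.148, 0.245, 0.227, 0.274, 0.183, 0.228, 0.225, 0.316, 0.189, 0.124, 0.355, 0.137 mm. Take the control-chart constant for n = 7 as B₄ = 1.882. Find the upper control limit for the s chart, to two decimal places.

0.42

s̄ = (0.148 + 0.245 + 0.227 + 0.274 + 0.183 + 0.228 + 0.225 + 0.316 + 0.189 + 0.124 + 0.355 + 0.137) / 12 = 0.2209
UCL_s = B₄·s̄ = 1.882 × 0.2209 = 0.4158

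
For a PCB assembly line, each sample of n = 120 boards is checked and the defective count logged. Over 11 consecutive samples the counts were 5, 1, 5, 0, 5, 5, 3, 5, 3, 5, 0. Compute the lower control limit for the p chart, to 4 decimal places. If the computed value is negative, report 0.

p̄ = Σdᵢ / (k·n) = 37 / (11 × 120) = 0.02803
LCL = p̄ − 3·√(p̄(1−p̄)/n) = 0.02803 − 3 × 0.01507 = -0.01717 → 0 (negative, so LCL = 0)

0.0000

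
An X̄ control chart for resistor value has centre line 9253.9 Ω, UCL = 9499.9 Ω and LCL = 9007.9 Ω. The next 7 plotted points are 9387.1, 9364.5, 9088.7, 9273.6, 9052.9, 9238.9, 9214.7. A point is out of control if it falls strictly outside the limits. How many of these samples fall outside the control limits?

0

All 7 points lie within [9007.9, 9499.9].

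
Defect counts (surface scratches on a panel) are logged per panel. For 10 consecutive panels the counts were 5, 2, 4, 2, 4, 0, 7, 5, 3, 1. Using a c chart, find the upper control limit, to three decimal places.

8.750

c̄ = (5 + 2 + 4 + 2 + 4 + 0 + 7 + 5 + 3 + 1) / 10 = 33 / 10 = 3.3000
UCL = c̄ + 3√c̄ = 3.3000 + 3 × √3.3000 = 3.3000 + 3 × 1.8166 = 8.7498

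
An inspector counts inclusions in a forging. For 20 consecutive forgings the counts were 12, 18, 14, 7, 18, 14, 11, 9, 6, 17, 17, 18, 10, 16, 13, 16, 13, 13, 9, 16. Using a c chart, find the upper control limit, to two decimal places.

24.31

c̄ = (12 + 18 + 14 + 7 + 18 + 14 + 11 + 9 + 6 + 17 + 17 + 18 + 10 + 16 + 13 + 16 + 13 + 13 + 9 + 16) / 20 = 267 / 20 = 13.3500
UCL = c̄ + 3√c̄ = 13.3500 + 3 × √13.3500 = 13.3500 + 3 × 3.6538 = 24.3113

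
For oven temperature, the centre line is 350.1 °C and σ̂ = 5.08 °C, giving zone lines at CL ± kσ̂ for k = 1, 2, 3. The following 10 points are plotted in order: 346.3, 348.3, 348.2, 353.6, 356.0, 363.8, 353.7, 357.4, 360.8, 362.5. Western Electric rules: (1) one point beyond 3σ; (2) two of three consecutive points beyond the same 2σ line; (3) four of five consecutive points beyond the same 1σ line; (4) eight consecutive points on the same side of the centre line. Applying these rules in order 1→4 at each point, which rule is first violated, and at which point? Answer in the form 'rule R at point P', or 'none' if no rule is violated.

Zone of each point (C = within 1σ̂, B = 1σ̂–2σ̂, A = 2σ̂–3σ̂, * = beyond 3σ̂; sign = side of CL): 1:-C, 2:-C, 3:-C, 4:+C, 5:+B, 6:+A, 7:+C, 8:+B, 9:+A, 10:+A
Rule 3 (four of five consecutive points beyond the same 1σ limit) is satisfied at point 9.

rule 3 at point 9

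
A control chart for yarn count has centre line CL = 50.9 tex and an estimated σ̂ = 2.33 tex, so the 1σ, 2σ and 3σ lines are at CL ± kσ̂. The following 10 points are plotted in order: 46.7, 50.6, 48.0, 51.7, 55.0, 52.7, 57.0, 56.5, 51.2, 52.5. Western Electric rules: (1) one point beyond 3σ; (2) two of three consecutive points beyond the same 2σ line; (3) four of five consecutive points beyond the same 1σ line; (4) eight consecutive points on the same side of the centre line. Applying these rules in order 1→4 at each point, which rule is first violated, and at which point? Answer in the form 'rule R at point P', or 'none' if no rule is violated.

rule 2 at point 8

Zone of each point (C = within 1σ̂, B = 1σ̂–2σ̂, A = 2σ̂–3σ̂, * = beyond 3σ̂; sign = side of CL): 1:-B, 2:-C, 3:-B, 4:+C, 5:+B, 6:+C, 7:+A, 8:+A, 9:+C, 10:+C
Rule 2 (two of three consecutive points beyond the same 2σ limit) is satisfied at point 8.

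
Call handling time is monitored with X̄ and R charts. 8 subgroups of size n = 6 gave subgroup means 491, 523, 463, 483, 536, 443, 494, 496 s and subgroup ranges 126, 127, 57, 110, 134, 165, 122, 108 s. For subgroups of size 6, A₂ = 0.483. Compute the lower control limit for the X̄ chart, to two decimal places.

X̄̄ = (491 + 523 + 463 + 483 + 536 + 443 + 494 + 496) / 8 = 3929.0000 / 8 = 491.1250
R̄ = (126 + 127 + 57 + 110 + 134 + 165 + 122 + 108) / 8 = 949.0000 / 8 = 118.6250
LCL = X̄̄ − A₂·R̄ = 491.1250 − 0.483 × 118.6250 = 433.8291

433.83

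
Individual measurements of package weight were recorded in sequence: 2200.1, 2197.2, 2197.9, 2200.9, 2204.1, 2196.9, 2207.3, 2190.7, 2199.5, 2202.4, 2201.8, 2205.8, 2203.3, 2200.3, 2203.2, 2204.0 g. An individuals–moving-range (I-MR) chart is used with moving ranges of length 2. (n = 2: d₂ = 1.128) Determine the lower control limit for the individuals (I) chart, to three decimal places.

X̄ = (2200.1 + 2197.2 + 2197.9 + 2200.9 + 2204.1 + 2196.9 + 2207.3 + 2190.7 + 2199.5 + 2202.4 + 2201.8 + 2205.8 + 2203.3 + 2200.3 + 2203.2 + 2204.0) / 16 = 2200.9625
Moving ranges: 2.9, 0.7, 3.0, 3.2, 7.2, 10.4, 16.6, 8.8, 2.9, 0.6, 4.0, 2.5, 3.0, 2.9, 0.8; M̄R̄ = 69.5000 / 15 = 4.6333
LCL = X̄ − 3·M̄R̄/d₂ = 2200.9625 − 3 × 4.6333 / 1.128 = 2188.6398

2188.640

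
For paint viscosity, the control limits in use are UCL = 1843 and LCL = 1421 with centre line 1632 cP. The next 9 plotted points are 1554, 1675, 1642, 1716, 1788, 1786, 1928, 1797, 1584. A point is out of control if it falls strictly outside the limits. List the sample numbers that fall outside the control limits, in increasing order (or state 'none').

7

Compare each point to [1421, 1843]: sample 7 = 1928 > UCL.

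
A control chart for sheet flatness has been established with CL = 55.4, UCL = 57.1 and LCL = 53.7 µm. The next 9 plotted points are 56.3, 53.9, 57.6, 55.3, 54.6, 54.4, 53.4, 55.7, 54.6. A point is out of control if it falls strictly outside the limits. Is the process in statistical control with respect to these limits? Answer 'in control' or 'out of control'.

out of control

Compare each point to [53.7, 57.1]: sample 3 = 57.6 > UCL; sample 7 = 53.4 < LCL.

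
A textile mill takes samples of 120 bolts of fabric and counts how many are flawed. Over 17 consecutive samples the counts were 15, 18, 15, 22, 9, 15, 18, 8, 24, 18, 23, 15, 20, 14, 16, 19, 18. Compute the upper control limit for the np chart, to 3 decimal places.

28.309

p̄ = Σdᵢ / (k·n) = 287 / (17 × 120) = 0.14069
UCL = np̄ + 3·√(np̄(1−p̄)) = 16.8824 + 3 × √(16.8824×0.85931) = 16.8824 + 3 × 3.8088 = 28.3089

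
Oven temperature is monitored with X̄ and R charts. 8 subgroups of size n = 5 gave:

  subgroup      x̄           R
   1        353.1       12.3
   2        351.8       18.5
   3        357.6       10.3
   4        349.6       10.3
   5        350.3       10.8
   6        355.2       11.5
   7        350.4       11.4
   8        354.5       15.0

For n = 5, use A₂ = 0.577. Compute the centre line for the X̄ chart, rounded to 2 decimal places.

X̄̄ = (353.1 + 351.8 + 357.6 + 349.6 + 350.3 + 355.2 + 350.4 + 354.5) / 8 = 2822.5000 / 8 = 352.8125
CL = X̄̄ = 352.8125

352.81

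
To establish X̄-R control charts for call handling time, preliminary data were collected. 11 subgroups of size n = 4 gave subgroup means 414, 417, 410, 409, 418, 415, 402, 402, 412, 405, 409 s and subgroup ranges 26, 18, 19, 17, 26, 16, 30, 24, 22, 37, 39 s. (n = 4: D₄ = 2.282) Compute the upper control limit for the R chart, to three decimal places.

56.843

R̄ = (26 + 18 + 19 + 17 + 26 + 16 + 30 + 24 + 22 + 37 + 39) / 11 = 274.0000 / 11 = 24.9091
UCL_R = D₄·R̄ = 2.282 × 24.9091 = 56.8425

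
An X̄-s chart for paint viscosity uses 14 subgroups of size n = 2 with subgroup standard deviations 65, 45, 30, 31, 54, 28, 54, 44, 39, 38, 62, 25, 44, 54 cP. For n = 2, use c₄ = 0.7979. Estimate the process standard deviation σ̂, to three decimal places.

s̄ = (65 + 45 + 30 + 31 + 54 + 28 + 54 + 44 + 39 + 38 + 62 + 25 + 44 + 54) / 14 = 43.7857
σ̂ = s̄ / c₄ = 43.7857 / 0.7979 = 54.8762

54.876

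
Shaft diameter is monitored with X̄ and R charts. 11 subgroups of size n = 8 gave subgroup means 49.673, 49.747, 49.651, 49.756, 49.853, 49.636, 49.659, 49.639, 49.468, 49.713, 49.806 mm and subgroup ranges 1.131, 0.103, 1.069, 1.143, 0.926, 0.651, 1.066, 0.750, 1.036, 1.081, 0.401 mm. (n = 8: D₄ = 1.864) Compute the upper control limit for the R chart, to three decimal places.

R̄ = (1.131 + 0.103 + 1.069 + 1.143 + 0.926 + 0.651 + 1.066 + 0.750 + 1.036 + 1.081 + 0.401) / 11 = 9.3570 / 11 = 0.8506
UCL_R = D₄·R̄ = 1.864 × 0.8506 = 1.5856

1.586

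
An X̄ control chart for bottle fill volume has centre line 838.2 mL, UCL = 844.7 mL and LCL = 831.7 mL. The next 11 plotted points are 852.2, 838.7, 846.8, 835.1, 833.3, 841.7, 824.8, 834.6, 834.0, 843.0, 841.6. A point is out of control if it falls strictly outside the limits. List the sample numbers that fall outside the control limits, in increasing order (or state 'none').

1, 3, 7

Compare each point to [831.7, 844.7]: sample 1 = 852.2 > UCL; sample 3 = 846.8 > UCL; sample 7 = 824.8 < LCL.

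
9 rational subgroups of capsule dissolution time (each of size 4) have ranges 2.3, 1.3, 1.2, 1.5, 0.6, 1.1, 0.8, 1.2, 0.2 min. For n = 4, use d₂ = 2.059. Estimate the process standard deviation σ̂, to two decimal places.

0.55

R̄ = (2.3 + 1.3 + 1.2 + 1.5 + 0.6 + 1.1 + 0.8 + 1.2 + 0.2) / 9 = 1.1333
σ̂ = R̄ / d₂ = 1.1333 / 2.059 = 0.5504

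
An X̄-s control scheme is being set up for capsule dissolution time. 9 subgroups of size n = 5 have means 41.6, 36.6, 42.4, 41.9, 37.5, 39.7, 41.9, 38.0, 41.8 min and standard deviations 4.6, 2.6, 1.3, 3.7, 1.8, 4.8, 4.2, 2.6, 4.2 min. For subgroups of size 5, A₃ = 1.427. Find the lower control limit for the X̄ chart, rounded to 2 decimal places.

X̄̄ = (41.6 + 36.6 + 42.4 + 41.9 + 37.5 + 39.7 + 41.9 + 38.0 + 41.8) / 9 = 40.1556
s̄ = (4.6 + 2.6 + 1.3 + 3.7 + 1.8 + 4.8 + 4.2 + 2.6 + 4.2) / 9 = 3.3111
LCL = X̄̄ − A₃·s̄ = 40.1556 − 1.427 × 3.3111 = 35.4306

35.43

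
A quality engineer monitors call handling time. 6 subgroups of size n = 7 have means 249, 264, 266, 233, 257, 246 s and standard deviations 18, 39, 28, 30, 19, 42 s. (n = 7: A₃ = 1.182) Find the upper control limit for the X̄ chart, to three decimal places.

287.172

X̄̄ = (249 + 264 + 266 + 233 + 257 + 246) / 6 = 252.5000
s̄ = (18 + 39 + 28 + 30 + 19 + 42) / 6 = 29.3333
UCL = X̄̄ + A₃·s̄ = 252.5000 + 1.182 × 29.3333 = 287.1720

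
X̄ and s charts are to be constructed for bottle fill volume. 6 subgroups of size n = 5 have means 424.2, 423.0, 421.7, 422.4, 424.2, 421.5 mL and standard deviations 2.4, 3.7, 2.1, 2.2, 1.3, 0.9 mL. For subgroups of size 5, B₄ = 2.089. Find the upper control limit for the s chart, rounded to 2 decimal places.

4.39

s̄ = (2.4 + 3.7 + 2.1 + 2.2 + 1.3 + 0.9) / 6 = 2.1000
UCL_s = B₄·s̄ = 2.089 × 2.1000 = 4.3869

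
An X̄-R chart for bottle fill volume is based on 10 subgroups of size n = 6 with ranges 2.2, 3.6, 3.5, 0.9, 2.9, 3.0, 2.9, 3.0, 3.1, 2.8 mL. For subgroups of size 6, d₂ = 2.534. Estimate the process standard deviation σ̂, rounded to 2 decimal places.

R̄ = (2.2 + 3.6 + 3.5 + 0.9 + 2.9 + 3.0 + 2.9 + 3.0 + 3.1 + 2.8) / 10 = 2.7900
σ̂ = R̄ / d₂ = 2.7900 / 2.534 = 1.1010

1.10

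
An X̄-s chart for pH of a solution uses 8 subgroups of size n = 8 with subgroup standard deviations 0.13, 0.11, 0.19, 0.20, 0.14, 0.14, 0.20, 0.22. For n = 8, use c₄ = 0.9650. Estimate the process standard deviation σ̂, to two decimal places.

s̄ = (0.13 + 0.11 + 0.19 + 0.20 + 0.14 + 0.14 + 0.20 + 0.22) / 8 = 0.1663
σ̂ = s̄ / c₄ = 0.1663 / 0.9650 = 0.1723

0.17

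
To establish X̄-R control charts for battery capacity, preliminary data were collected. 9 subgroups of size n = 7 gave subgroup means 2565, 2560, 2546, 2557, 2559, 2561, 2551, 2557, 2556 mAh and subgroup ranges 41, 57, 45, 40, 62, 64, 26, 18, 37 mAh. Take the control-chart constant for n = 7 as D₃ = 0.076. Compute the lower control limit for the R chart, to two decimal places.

3.29

R̄ = (41 + 57 + 45 + 40 + 62 + 64 + 26 + 18 + 37) / 9 = 390.0000 / 9 = 43.3333
LCL_R = D₃·R̄ = 0.076 × 43.3333 = 3.2933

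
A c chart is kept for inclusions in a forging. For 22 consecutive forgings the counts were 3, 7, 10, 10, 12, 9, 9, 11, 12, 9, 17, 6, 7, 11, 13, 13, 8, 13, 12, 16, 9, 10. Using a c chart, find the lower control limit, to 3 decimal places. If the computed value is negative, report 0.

0.682

c̄ = (3 + 7 + 10 + 10 + 12 + 9 + 9 + 11 + 12 + 9 + 17 + 6 + 7 + 11 + 13 + 13 + 8 + 13 + 12 + 16 + 9 + 10) / 22 = 227 / 22 = 10.3182
LCL = c̄ − 3√c̄ = 10.3182 − 3 × 3.2122 = 0.6816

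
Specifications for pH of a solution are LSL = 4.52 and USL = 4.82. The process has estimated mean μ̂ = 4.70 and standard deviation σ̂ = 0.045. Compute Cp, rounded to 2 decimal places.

Cp = (USL − LSL) / (6σ̂) = (4.82 − 4.52) / (6 × 0.045) = 0.3000 / 0.2700 = 1.1111

1.11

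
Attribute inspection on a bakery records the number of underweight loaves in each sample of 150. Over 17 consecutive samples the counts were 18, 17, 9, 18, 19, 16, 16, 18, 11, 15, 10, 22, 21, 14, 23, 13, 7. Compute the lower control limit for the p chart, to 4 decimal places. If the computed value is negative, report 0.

p̄ = Σdᵢ / (k·n) = 267 / (17 × 150) = 0.10471
LCL = p̄ − 3·√(p̄(1−p̄)/n) = 0.10471 − 3 × 0.02500 = 0.02971

0.0297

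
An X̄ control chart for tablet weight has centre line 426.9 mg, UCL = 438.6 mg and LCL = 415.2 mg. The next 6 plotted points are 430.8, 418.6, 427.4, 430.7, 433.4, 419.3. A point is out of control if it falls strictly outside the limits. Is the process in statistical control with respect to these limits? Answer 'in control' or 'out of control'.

All 6 points lie within [415.2, 438.6].

in control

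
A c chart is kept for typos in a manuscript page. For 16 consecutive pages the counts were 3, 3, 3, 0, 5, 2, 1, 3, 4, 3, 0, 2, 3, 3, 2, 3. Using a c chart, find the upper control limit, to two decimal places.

c̄ = (3 + 3 + 3 + 0 + 5 + 2 + 1 + 3 + 4 + 3 + 0 + 2 + 3 + 3 + 2 + 3) / 16 = 40 / 16 = 2.5000
UCL = c̄ + 3√c̄ = 2.5000 + 3 × √2.5000 = 2.5000 + 3 × 1.5811 = 7.2434

7.24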